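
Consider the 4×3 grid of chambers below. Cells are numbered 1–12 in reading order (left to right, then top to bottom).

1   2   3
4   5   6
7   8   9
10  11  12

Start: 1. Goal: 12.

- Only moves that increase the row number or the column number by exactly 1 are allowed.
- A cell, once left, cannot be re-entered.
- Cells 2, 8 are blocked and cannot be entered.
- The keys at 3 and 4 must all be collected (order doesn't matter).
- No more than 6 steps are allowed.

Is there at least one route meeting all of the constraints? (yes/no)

4 is below but to the left of 3: going 3 → 4 would need a leftward move and 4 → 3 an upward move, so no right/down-only route can visit both required cells.

no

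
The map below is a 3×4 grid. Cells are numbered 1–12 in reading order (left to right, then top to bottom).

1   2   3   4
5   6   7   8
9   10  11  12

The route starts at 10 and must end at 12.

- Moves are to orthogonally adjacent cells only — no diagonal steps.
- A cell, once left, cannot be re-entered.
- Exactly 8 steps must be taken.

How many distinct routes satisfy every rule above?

14

Need simple routes of exactly 8 moves from 10 to 12 (Manhattan distance 2, so 3 moves are spent on a detour and 3 undoing it).
Branch systematically from the start, pruning whenever the remaining move budget drops below the Manhattan distance to 12 or differs from it in parity. Grouping the completions by first move — via 6: 4; via 9: 9; via 11: 1 — and summing: 4 + 9 + 1 = 14.
That gives 14 routes.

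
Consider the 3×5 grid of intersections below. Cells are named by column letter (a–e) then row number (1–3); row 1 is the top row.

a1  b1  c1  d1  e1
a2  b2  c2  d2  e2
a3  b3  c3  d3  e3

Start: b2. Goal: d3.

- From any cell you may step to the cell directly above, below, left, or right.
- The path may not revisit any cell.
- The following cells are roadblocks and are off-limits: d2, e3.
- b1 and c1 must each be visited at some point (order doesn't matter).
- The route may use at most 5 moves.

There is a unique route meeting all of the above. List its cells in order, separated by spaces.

b2 b1 c1 c2 c3 d3

The budget equals the shortest possible length, so every move has to be on a shortest route through the required cells.
Route from b2: up to b1, right to c1, 2× down (reaching c3), right to d3 — 5 moves in all.
Check: all required cells visited; 5 ≤ 5 moves.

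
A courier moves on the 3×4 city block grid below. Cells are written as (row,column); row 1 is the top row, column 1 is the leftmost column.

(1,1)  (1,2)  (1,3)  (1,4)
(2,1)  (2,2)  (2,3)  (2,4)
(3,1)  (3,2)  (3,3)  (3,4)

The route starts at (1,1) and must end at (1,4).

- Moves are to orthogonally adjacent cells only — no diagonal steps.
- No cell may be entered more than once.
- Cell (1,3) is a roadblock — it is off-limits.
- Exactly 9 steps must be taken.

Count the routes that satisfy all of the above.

3

Need simple routes of exactly 9 moves from (1,1) to (1,4) (Manhattan distance 3, so 3 moves are spent on a detour and 3 undoing it).
Enumerating: (1,1) (2,1) (3,1) (3,2) (2,2) (2,3) (3,3) (3,4) (2,4) (1,4) | (1,1) (1,2) (2,2) (2,1) (3,1) (3,2) (3,3) (2,3) (2,4) (1,4) | (1,1) (1,2) (2,2) (2,1) (3,1) (3,2) (3,3) (3,4) (2,4) (1,4).
That gives 3 routes.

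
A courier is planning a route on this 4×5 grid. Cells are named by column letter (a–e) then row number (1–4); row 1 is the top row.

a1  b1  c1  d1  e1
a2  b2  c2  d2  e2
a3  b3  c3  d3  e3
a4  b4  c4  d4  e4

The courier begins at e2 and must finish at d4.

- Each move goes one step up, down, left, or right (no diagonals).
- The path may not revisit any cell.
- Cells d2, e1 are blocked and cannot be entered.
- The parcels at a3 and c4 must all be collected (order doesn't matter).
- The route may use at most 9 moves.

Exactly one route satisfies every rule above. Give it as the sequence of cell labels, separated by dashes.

The 9-move cap with required stops at a3, c4 leaves no slack for detours.
Route from e2: down to e3, 4× left (reaching a3), down to a4, 3× right (reaching d4) — 9 moves in all.
Check: all required cells visited; 9 ≤ 9 moves.

e2 - e3 - d3 - c3 - b3 - a3 - a4 - b4 - c4 - d4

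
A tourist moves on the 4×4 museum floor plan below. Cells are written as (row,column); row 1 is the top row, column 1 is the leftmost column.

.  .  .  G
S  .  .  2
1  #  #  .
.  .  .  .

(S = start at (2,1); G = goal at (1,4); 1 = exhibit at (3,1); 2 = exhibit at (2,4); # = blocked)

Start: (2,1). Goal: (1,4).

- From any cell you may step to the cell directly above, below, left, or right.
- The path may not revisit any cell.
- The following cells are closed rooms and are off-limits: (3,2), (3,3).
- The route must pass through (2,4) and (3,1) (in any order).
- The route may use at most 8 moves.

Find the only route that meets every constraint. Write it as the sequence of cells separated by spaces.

The 8-move cap with required stops at (2,4), (3,1) leaves no slack for detours.
Route from (2,1): down 2 to (4,1), right 3 to (4,4), up 3 to (1,4) — 8 moves in all.
Check: all required cells visited; 8 ≤ 8 moves.

(2,1) (3,1) (4,1) (4,2) (4,3) (4,4) (3,4) (2,4) (1,4)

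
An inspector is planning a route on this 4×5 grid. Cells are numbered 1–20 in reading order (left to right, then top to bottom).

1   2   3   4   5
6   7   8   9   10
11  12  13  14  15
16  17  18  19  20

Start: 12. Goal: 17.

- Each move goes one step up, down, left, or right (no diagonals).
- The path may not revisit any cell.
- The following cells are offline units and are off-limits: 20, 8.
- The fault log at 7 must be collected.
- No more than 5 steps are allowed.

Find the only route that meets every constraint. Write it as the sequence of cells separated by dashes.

12 - 7 - 6 - 11 - 16 - 17

The 5-move cap with required stops at 7 leaves no slack for detours.
Route from 12: up 1 to 7, left 1 to 6, down 2 to 16, right 1 to 17 — 5 moves in all.
Check: all required cells visited; 5 ≤ 5 moves.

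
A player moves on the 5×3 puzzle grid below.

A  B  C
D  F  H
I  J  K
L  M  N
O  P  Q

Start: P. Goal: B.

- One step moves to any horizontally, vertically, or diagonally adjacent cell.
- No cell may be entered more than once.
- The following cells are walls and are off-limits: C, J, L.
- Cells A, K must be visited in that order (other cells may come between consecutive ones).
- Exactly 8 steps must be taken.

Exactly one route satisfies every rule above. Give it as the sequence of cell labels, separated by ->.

P -> M -> I -> D -> A -> F -> K -> H -> B

The waypoints must appear in the order A, K, with no cell reused.
Route from P: up 1 to M, up-left 1 to I, up 2 to A, down-right 2 to K, up 1 to H, up-left 1 to B — 8 moves in all.
Check: order respected (A at step 4, K at step 6); 8 moves as required.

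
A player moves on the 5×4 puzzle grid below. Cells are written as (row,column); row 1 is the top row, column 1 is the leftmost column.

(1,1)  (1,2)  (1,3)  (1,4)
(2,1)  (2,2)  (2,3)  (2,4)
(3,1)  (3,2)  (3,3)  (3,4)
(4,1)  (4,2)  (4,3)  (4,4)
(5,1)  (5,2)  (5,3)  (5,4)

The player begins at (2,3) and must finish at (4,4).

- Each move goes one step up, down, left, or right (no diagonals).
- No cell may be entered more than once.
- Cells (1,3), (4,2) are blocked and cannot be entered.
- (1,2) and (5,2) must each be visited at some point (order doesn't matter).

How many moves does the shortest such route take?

Any route passes through (1,2) and (5,2) in some order between (2,3) and (4,4). Summing Manhattan distances along each leg and taking the cheapest ordering ((2,3) → (1,2) → (5,2) → (4,4)) gives a lower bound of 2 + 4 + 3 = 9 moves.
That bound ignores the blocked cells. Measuring each leg by the fewest moves that actually steer around them ((2,3)→(1,2): 2; (1,2)→(5,2): 6; (5,2)→(4,4): 3) raises the lower bound to 11.
A route of 11 moves exists: (2,3) → (2,2) → (1,2) → (1,1) → (2,1) → (3,1) → (4,1) → (5,1) → (5,2) → (5,3) → (4,3) → (4,4).
Since 11 matches that lower bound, it is optimal.

11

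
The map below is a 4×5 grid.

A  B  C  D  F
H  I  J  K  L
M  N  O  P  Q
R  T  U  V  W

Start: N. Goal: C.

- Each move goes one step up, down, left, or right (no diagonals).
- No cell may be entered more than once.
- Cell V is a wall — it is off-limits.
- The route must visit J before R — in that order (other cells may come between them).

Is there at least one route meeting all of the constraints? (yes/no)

One route that works: N → I → J → O → U → T → R → M → H → A → B → C.

yes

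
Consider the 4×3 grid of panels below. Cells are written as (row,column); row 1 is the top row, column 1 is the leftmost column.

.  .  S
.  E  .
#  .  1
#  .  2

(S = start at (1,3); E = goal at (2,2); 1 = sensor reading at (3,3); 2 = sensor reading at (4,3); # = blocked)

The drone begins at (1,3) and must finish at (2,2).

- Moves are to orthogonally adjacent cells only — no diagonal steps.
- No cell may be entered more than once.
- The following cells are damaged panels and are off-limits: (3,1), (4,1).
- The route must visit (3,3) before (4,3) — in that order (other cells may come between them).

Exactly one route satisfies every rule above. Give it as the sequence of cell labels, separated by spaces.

(1,3) (2,3) (3,3) (4,3) (4,2) (3,2) (2,2)

The waypoints must appear in the order (3,3), (4,3), with no cell reused.
Route from (1,3): 3× down (reaching (4,3)), left to (4,2), 2× up (reaching (2,2)) — 6 moves in all.
Check: order respected (1 at step 2, 2 at step 3).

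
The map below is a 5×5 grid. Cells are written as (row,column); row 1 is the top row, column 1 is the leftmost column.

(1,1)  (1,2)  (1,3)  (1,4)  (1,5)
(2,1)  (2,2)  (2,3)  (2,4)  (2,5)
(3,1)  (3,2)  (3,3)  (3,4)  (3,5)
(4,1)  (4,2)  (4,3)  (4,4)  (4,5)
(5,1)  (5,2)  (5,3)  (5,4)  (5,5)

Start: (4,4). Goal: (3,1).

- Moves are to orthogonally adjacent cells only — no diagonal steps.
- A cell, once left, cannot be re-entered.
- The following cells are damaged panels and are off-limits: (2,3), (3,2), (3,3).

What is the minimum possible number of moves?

The Manhattan distance from (4,4) to (3,1) is |4−3| + |4−1| = 4, so at least 4 moves are needed.
A route of 4 moves achieves this: (4,4) → (4,3) → (4,2) → (4,1) → (3,1).
Since 4 matches the lower bound, it is optimal.

4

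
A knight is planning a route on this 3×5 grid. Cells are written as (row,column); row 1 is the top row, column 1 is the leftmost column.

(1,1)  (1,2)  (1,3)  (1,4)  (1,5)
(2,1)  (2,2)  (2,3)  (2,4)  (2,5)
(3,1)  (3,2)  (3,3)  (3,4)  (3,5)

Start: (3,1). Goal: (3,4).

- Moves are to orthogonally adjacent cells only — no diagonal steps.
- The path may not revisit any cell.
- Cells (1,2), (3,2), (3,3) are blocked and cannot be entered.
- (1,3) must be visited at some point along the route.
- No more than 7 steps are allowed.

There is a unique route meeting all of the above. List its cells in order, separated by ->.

(3,1) -> (2,1) -> (2,2) -> (2,3) -> (1,3) -> (1,4) -> (2,4) -> (3,4)

The 7-move cap with required stops at (1,3) leaves no slack for detours.
Route from (3,1): up to (2,1), 2× right (reaching (2,3)), up to (1,3), right to (1,4), 2× down (reaching (3,4)) — 7 moves in all.
Check: all required cells visited; 7 ≤ 7 moves.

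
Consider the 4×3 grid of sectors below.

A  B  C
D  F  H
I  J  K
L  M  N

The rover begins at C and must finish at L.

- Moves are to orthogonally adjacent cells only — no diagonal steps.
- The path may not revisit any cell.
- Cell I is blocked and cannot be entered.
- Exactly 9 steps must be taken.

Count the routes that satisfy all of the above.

3

Need simple routes of exactly 9 moves from C to L (Manhattan distance 5, so 2 moves are spent on a detour and 2 undoing it).
Enumerating: C B A D F J K N M L | C B A D F H K N M L | C B A D F H K J M L.
That gives 3 routes.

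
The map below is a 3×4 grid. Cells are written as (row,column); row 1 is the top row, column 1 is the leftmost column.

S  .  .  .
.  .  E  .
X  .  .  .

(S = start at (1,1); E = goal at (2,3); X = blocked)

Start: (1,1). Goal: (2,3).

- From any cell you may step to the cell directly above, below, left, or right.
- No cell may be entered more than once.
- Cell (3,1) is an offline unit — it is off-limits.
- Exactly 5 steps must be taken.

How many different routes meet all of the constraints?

Need simple routes of exactly 5 moves from (1,1) to (2,3) (Manhattan distance 3, so 1 moves are spent on a detour and 1 undoing it).
Enumerating: (1,1) (2,1) (2,2) (1,2) (1,3) (2,3) | (1,1) (2,1) (2,2) (3,2) (3,3) (2,3) | (1,1) (1,2) (2,2) (3,2) (3,3) (2,3) | (1,1) (1,2) (1,3) (1,4) (2,4) (2,3).
That gives 4 routes.

4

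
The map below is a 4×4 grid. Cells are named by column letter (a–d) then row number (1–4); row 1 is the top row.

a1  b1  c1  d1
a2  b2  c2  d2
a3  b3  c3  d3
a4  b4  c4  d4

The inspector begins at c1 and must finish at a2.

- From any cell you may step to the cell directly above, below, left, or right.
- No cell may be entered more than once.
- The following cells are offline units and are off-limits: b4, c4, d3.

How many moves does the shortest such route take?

The Manhattan distance from c1 to a2 is |1−2| + |3−1| = 3, so at least 3 moves are needed.
A route of 3 moves achieves this: c1 → c2 → b2 → a2.
Since 3 matches the lower bound, it is optimal.

3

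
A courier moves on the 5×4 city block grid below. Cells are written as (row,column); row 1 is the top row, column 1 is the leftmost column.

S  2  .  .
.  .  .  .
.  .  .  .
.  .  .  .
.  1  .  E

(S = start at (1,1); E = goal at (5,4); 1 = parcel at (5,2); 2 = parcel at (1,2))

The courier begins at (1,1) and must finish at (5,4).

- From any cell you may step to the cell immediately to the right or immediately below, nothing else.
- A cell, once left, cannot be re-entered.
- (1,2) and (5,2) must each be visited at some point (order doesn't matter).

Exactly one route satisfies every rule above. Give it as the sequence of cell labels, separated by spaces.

(1,1) (1,2) (2,2) (3,2) (4,2) (5,2) (5,3) (5,4)

Moves only go right or down, so the column and row indices never decrease.
Route from (1,1): right 1 to (1,2), down 4 to (5,2), right 2 to (5,4) — 7 moves in all.
Check: all required cells visited.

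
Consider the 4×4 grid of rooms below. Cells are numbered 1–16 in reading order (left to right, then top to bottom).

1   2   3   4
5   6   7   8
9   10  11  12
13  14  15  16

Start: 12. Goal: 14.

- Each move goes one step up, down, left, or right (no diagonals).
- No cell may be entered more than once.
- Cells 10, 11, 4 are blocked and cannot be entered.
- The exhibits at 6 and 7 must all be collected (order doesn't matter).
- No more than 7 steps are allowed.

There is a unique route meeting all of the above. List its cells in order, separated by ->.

12 -> 8 -> 7 -> 6 -> 5 -> 9 -> 13 -> 14

Any route must reach 6 and 7 and still end at 14 within 7 moves, so the order of the required stops is forced.
Route from 12: up 1 to 8, left 3 to 5, down 2 to 13, right 1 to 14 — 7 moves in all.
Check: all required cells visited; 7 ≤ 7 moves.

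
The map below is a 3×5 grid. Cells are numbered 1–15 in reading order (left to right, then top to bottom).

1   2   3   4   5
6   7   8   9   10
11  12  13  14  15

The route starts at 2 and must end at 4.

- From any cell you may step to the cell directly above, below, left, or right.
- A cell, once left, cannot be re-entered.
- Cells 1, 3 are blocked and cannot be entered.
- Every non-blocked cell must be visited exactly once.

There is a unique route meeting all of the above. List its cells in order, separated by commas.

Need to visit all 13 open cells exactly once, starting at 2 and ending at 4.
Route from 2: down 1 to 7, left 1 to 6, down 1 to 11, right 2 to 13, up 1 to 8, right 1 to 9, down 1 to 14, right 1 to 15, up 2 to 5, left 1 to 4 — 12 moves in all.
Check: all 13 open cells covered.

2, 7, 6, 11, 12, 13, 8, 9, 14, 15, 10, 5, 4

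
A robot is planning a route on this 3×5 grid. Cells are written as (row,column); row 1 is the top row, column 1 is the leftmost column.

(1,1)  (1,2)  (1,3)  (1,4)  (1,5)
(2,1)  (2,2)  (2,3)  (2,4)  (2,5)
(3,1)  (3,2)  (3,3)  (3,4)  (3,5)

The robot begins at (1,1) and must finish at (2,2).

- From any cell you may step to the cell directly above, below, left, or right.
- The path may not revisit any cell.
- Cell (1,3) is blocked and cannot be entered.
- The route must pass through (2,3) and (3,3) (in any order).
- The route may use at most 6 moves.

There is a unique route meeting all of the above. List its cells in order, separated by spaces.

Any route must reach (2,3) and (3,3) and still end at (2,2) within 6 moves, so the order of the required stops is forced.
Route from (1,1): 2× down (reaching (3,1)), 2× right (reaching (3,3)), up to (2,3), left to (2,2) — 6 moves in all.
Check: all required cells visited; 6 ≤ 6 moves.

(1,1) (2,1) (3,1) (3,2) (3,3) (2,3) (2,2)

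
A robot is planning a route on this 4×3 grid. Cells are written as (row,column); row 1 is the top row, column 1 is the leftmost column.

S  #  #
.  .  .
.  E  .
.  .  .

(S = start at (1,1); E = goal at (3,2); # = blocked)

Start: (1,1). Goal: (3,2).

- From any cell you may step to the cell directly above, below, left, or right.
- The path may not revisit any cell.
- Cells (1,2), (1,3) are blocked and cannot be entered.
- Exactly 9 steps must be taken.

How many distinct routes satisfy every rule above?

Need simple routes of exactly 9 moves from (1,1) to (3,2) (Manhattan distance 3, so 3 moves are spent on a detour and 3 undoing it).
Enumerating: (1,1) (2,1) (3,1) (4,1) (4,2) (4,3) (3,3) (2,3) (2,2) (3,2) | (1,1) (2,1) (2,2) (2,3) (3,3) (4,3) (4,2) (4,1) (3,1) (3,2).
That gives 2 routes.

2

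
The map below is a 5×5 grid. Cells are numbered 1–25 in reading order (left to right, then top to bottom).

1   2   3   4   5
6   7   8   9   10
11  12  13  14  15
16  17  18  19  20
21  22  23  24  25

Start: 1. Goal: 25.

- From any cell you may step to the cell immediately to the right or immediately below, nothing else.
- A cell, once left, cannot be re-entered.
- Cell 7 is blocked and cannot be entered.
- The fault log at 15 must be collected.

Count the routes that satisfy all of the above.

A right/down-only route from 1 to 25 makes exactly 4 down-moves and 4 right-moves in some order.
With no other constraints that would be C(8,4) = 70 routes.
Split at 15 and multiply the segment counts (each segment already excludes blocked cells): 1→15: 7; 15→25: 1; product = 7.
That gives 7 routes.

7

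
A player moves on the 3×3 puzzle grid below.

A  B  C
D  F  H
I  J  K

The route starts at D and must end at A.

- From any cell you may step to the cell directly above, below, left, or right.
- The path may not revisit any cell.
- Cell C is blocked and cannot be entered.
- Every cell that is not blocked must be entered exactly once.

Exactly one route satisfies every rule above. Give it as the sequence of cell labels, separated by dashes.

D - I - J - K - H - F - B - A

Need to visit all 8 open cells exactly once, starting at D and ending at A.
Cell B has only two open neighbours (F and A), so the path must pass straight through it: one of those is the cell it's entered from and the other is where it exits.
Route from D: down 1 to I, right 2 to K, up 1 to H, left 1 to F, up 1 to B, left 1 to A — 7 moves in all.
Check: all 8 open cells covered.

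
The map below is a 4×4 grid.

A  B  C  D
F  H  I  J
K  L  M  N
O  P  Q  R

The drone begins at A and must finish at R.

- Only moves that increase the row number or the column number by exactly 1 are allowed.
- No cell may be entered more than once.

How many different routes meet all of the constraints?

20

A right/down-only route from A to R makes exactly 3 down-moves and 3 right-moves in some order.
With no other constraints that would be C(6,3) = 20 routes.
That gives 20 routes.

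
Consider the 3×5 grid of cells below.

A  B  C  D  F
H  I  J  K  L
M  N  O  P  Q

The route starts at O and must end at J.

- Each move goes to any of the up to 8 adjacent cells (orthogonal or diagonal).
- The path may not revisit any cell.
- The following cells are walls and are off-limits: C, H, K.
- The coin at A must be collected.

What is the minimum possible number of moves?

4

Any route passes through A somewhere between O and J. Summing Chebyshev distances along the two legs (O → A → J) gives a lower bound of 2 + 2 = 4 moves.
A route of 4 moves achieves this: O → I → A → B → J.
Since 4 matches the lower bound, it is optimal.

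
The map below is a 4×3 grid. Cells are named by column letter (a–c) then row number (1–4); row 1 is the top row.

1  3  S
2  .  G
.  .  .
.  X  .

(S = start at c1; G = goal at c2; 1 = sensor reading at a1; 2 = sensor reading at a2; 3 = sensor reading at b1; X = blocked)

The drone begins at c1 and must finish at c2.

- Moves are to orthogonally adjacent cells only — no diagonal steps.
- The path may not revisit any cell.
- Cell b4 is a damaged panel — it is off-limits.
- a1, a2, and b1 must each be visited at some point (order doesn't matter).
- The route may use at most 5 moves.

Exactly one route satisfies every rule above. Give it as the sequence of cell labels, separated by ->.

Any route must reach a1, a2, and b1 and still end at c2 within 5 moves, so the order of the required stops is forced.
Route from c1: left 2 to a1, down 1 to a2, right 2 to c2 — 5 moves in all.
Check: all required cells visited; 5 ≤ 5 moves.

c1 -> b1 -> a1 -> a2 -> b2 -> c2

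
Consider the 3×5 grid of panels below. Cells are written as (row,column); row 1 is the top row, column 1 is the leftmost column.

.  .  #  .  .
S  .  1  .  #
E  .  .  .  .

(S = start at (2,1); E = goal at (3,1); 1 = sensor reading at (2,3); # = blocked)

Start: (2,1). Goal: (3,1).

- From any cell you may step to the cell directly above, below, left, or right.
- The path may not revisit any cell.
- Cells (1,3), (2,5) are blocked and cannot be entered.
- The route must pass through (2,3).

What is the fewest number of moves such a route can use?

Any route passes through (2,3) somewhere between (2,1) and (3,1). Summing Manhattan distances along the two legs ((2,1) → (2,3) → (3,1)) gives a lower bound of 2 + 3 = 5 moves.
A route of 5 moves achieves this: (2,1) → (2,2) → (2,3) → (3,3) → (3,2) → (3,1).
Since 5 matches the lower bound, it is optimal.

5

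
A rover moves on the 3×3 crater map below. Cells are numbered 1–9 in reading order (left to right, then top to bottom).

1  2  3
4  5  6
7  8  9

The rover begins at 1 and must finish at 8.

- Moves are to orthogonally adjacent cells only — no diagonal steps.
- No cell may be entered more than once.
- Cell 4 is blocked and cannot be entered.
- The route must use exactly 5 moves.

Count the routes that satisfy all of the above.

3

Need simple routes of exactly 5 moves from 1 to 8 (Manhattan distance 3, so 1 moves are spent on a detour and 1 undoing it).
Enumerating: 1 2 5 6 9 8 | 1 2 3 6 9 8 | 1 2 3 6 5 8.
That gives 3 routes.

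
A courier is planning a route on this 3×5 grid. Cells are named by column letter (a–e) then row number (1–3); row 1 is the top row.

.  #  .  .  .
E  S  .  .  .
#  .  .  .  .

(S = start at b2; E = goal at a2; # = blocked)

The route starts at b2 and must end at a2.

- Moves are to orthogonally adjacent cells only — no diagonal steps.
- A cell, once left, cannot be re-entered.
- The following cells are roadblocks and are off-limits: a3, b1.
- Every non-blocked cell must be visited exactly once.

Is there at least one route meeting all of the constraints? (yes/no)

no

Cell a1 has only one open neighbour but is neither the start nor the goal, so a Hamiltonian route would have to both enter and leave it through the same neighbour — impossible without revisiting.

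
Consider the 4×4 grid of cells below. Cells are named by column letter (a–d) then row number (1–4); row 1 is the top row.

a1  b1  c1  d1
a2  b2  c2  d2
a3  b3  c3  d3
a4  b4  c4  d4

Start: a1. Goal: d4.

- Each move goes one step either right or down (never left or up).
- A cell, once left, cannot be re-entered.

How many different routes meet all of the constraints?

20

A right/down-only route from a1 to d4 makes exactly 3 down-moves and 3 right-moves in some order.
With no other constraints that would be C(6,3) = 20 routes.
That gives 20 routes.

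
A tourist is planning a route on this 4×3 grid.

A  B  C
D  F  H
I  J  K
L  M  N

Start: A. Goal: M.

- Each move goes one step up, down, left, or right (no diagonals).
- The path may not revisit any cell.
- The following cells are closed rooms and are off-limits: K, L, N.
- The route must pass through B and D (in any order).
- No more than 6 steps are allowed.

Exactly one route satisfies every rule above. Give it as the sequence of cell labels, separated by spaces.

Any route must reach B and D and still end at M within 6 moves, so the order of the required stops is forced.
Route from A: right 1 to B, down 1 to F, left 1 to D, down 1 to I, right 1 to J, down 1 to M — 6 moves in all.
Check: all required cells visited; 6 ≤ 6 moves.

A B F D I J M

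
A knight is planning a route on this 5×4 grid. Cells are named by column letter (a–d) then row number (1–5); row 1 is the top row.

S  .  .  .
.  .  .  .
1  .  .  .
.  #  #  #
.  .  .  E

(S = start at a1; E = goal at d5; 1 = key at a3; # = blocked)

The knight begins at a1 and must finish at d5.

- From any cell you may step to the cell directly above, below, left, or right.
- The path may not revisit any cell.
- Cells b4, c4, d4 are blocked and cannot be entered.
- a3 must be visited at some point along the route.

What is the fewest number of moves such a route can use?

Any route passes through a3 somewhere between a1 and d5. Summing Manhattan distances along the two legs (a1 → a3 → d5) gives a lower bound of 2 + 5 = 7 moves.
A route of 7 moves achieves this: a1 → a2 → a3 → a4 → a5 → b5 → c5 → d5.
Since 7 matches the lower bound, it is optimal.

7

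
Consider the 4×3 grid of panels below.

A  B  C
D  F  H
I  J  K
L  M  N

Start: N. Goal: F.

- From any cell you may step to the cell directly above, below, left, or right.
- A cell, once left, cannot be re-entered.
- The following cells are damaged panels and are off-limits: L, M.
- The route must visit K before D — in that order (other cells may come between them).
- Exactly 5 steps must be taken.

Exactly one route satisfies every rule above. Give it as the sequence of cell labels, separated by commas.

The waypoints must appear in the order K, D, with no cell reused.
Route from N: up to K, 2× left (reaching I), up to D, right to F — 5 moves in all.
Check: order respected (K at step 1, D at step 4); 5 moves as required.

N, K, J, I, D, F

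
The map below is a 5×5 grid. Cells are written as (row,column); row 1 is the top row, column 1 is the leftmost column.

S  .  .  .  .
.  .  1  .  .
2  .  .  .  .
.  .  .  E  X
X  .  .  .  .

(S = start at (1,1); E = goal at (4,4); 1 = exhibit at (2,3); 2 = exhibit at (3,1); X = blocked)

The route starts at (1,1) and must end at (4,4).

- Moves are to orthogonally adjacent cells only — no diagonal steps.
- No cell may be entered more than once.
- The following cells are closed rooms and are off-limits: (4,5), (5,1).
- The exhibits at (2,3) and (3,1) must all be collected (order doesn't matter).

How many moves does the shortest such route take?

8

Any route passes through (2,3) and (3,1) in some order between (1,1) and (4,4). Summing Manhattan distances along each leg and taking the cheapest ordering ((1,1) → (3,1) → (2,3) → (4,4)) gives a lower bound of 2 + 3 + 3 = 8 moves.
A route of 8 moves achieves this: (1,1) → (2,1) → (3,1) → (3,2) → (2,2) → (2,3) → (3,3) → (4,3) → (4,4).
Since 8 matches the lower bound, it is optimal.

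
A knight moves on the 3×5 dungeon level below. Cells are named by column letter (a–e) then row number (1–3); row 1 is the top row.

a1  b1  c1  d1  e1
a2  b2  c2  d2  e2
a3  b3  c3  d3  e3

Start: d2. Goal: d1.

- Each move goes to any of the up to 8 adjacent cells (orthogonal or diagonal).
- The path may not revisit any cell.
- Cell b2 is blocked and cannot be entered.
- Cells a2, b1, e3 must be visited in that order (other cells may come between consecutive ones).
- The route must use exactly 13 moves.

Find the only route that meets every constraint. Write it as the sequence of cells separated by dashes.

d2 - c3 - b3 - a3 - a2 - a1 - b1 - c1 - c2 - d3 - e3 - e2 - e1 - d1

The waypoints must appear in the order a2, b1, e3, with no cell reused.
Route from d2: down-left to c3, 2× left (reaching a3), 2× up (reaching a1), 2× right (reaching c1), down to c2, down-right to d3, right to e3, 2× up (reaching e1), left to d1 — 13 moves in all.
Check: order respected (a2 at step 4, b1 at step 6, e3 at step 10); 13 moves as required.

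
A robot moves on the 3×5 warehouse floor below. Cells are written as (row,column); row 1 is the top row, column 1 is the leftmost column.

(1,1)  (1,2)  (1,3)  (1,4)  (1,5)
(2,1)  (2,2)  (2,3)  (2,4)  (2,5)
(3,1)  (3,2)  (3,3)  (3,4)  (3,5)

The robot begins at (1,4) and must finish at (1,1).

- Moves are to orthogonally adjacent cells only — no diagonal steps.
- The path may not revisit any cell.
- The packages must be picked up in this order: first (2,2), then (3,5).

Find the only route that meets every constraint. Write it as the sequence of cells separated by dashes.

(1,4) - (1,3) - (1,2) - (2,2) - (2,3) - (2,4) - (2,5) - (3,5) - (3,4) - (3,3) - (3,2) - (3,1) - (2,1) - (1,1)

The waypoints must appear in the order (2,2), (3,5), with no cell reused.
Route from (1,4): 2× left (reaching (1,2)), down to (2,2), 3× right (reaching (2,5)), down to (3,5), 4× left (reaching (3,1)), 2× up (reaching (1,1)) — 13 moves in all.
Check: order respected ((2,2) at step 3, (3,5) at step 7).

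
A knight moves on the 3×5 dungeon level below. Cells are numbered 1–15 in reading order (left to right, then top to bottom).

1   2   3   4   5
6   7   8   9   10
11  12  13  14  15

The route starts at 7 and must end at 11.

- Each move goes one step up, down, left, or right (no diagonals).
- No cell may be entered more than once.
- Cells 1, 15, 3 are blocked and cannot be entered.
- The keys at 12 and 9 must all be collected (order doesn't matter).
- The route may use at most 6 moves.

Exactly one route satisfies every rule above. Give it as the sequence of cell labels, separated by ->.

7 -> 8 -> 9 -> 14 -> 13 -> 12 -> 11

Any route must reach 12 and 9 and still end at 11 within 6 moves, so the order of the required stops is forced.
Route from 7: right 2 to 9, down 1 to 14, left 3 to 11 — 6 moves in all.
Check: all required cells visited; 6 ≤ 6 moves.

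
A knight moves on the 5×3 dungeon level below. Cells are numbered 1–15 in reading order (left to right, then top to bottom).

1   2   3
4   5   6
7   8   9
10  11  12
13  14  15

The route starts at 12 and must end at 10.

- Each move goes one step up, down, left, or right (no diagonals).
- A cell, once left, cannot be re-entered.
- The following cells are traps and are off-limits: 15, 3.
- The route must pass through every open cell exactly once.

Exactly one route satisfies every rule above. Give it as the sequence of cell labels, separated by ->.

Need to visit all 13 open cells exactly once, starting at 12 and ending at 10.
Cell 2 has only two open neighbours (5 and 1), so the path must pass straight through it: one of those is the cell it's entered from and the other is where it exits.
Route from 12: 2× up (reaching 6), left to 5, up to 2, left to 1, 2× down (reaching 7), right to 8, 2× down (reaching 14), left to 13, up to 10 — 12 moves in all.
Check: all 13 open cells covered.

12 -> 9 -> 6 -> 5 -> 2 -> 1 -> 4 -> 7 -> 8 -> 11 -> 14 -> 13 -> 10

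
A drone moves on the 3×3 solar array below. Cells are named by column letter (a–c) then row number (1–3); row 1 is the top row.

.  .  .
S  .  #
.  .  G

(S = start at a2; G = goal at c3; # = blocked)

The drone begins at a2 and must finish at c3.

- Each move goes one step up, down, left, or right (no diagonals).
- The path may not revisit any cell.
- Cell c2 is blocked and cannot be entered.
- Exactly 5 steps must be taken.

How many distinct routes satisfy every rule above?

1

Need simple routes of exactly 5 moves from a2 to c3 (Manhattan distance 3, so 1 moves are spent on a detour and 1 undoing it).
Enumerating: a2 a1 b1 b2 b3 c3.
That gives 1 route.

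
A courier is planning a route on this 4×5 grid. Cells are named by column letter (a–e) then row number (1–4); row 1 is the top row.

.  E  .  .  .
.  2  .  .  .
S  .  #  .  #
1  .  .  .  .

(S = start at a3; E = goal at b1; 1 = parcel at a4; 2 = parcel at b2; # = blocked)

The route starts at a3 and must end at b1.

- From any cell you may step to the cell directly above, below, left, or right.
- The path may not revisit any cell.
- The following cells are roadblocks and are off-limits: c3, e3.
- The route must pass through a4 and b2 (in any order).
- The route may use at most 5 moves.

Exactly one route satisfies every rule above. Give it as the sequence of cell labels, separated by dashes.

Any route must reach a4 and b2 and still end at b1 within 5 moves, so the order of the required stops is forced.
Route from a3: down 1 to a4, right 1 to b4, up 3 to b1 — 5 moves in all.
Check: all required cells visited; 5 ≤ 5 moves.

a3 - a4 - b4 - b3 - b2 - b1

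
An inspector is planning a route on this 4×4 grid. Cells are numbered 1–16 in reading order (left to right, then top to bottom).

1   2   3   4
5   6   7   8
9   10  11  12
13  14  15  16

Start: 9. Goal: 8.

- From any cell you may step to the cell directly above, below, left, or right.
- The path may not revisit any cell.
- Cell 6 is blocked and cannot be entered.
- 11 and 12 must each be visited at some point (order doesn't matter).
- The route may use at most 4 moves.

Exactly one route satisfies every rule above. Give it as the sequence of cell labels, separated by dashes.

9 - 10 - 11 - 12 - 8

The 4-move cap with required stops at 11, 12 leaves no slack for detours.
Route from 9: right 3 to 12, up 1 to 8 — 4 moves in all.
Check: all required cells visited; 4 ≤ 4 moves.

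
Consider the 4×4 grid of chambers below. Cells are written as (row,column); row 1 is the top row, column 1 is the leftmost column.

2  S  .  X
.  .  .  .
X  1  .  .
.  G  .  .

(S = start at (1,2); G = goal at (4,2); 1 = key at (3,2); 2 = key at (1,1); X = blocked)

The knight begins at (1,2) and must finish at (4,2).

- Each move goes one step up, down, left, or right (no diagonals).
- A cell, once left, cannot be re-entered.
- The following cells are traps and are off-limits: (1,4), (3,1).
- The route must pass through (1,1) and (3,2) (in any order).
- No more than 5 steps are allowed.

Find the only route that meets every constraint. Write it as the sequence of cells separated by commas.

(1,2), (1,1), (2,1), (2,2), (3,2), (4,2)

The 5-move cap with required stops at (1,1), (3,2) leaves no slack for detours.
Route from (1,2): left 1 to (1,1), down 1 to (2,1), right 1 to (2,2), down 2 to (4,2) — 5 moves in all.
Check: all required cells visited; 5 ≤ 5 moves.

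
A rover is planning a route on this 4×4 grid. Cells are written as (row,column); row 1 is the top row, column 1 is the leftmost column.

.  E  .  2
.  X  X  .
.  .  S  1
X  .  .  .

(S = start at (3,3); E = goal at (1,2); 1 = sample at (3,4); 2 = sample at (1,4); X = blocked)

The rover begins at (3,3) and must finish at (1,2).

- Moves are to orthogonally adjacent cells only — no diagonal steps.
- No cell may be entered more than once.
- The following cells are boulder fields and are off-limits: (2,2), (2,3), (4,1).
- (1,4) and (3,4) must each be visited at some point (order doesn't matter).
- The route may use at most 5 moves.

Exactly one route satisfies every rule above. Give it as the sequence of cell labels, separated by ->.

Any route must reach (1,4) and (3,4) and still end at (1,2) within 5 moves, so the order of the required stops is forced.
Route from (3,3): right 1 to (3,4), up 2 to (1,4), left 2 to (1,2) — 5 moves in all.
Check: all required cells visited; 5 ≤ 5 moves.

(3,3) -> (3,4) -> (2,4) -> (1,4) -> (1,3) -> (1,2)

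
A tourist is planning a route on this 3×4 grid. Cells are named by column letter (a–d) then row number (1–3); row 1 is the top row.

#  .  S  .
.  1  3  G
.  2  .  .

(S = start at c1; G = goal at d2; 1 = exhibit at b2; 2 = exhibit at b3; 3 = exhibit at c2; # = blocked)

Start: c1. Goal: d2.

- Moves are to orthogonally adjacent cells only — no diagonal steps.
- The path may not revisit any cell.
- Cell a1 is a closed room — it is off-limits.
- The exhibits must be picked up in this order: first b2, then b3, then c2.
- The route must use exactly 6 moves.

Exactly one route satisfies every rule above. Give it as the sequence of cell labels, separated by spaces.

The waypoints must appear in the order b2, b3, c2, with no cell reused.
Route from c1: left to b1, 2× down (reaching b3), right to c3, up to c2, right to d2 — 6 moves in all.
Check: order respected (1 at step 2, 2 at step 3, 3 at step 5); 6 moves as required.

c1 b1 b2 b3 c3 c2 d2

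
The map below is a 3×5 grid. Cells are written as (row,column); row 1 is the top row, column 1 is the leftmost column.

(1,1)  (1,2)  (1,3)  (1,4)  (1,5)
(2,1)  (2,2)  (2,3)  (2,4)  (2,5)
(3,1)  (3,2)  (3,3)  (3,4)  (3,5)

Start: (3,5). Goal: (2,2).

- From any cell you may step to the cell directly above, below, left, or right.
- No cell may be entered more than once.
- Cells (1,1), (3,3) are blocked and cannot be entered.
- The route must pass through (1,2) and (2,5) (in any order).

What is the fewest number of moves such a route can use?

6

Any route passes through (1,2) and (2,5) in some order between (3,5) and (2,2). Summing Manhattan distances along each leg and taking the cheapest ordering ((3,5) → (2,5) → (1,2) → (2,2)) gives a lower bound of 1 + 4 + 1 = 6 moves.
A route of 6 moves achieves this: (3,5) → (2,5) → (1,5) → (1,4) → (1,3) → (1,2) → (2,2).
Since 6 matches the lower bound, it is optimal.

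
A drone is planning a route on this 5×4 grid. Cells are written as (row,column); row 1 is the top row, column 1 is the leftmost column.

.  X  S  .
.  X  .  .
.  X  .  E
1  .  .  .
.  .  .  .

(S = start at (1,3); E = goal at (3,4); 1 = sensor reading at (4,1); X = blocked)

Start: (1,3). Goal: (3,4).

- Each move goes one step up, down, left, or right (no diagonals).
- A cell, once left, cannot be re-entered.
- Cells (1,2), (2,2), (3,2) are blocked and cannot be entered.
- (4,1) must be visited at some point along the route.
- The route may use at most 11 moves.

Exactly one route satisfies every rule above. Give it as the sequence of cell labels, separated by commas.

(1,3), (2,3), (3,3), (4,3), (4,2), (4,1), (5,1), (5,2), (5,3), (5,4), (4,4), (3,4)

Any route must reach (4,1) and still end at (3,4) within 11 moves, so the order of the required stops is forced.
Route from (1,3): 3× down (reaching (4,3)), 2× left (reaching (4,1)), down to (5,1), 3× right (reaching (5,4)), 2× up (reaching (3,4)) — 11 moves in all.
Check: all required cells visited; 11 ≤ 11 moves.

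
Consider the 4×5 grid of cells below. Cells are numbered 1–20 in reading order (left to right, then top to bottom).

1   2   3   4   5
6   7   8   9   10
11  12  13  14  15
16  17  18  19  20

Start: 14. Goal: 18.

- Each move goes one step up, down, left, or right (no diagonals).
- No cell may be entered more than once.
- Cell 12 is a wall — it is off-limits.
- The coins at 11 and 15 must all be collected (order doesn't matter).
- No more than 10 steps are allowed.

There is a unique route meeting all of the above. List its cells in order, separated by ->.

14 -> 15 -> 10 -> 9 -> 8 -> 7 -> 6 -> 11 -> 16 -> 17 -> 18

The 10-move cap with required stops at 11, 15 leaves no slack for detours.
Route from 14: right to 15, up to 10, 4× left (reaching 6), 2× down (reaching 16), 2× right (reaching 18) — 10 moves in all.
Check: all required cells visited; 10 ≤ 10 moves.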